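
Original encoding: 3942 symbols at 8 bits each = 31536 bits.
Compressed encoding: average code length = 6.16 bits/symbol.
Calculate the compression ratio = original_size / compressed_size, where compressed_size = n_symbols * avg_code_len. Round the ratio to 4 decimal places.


original_size = n_symbols * orig_bits = 3942 * 8 = 31536 bits
compressed_size = n_symbols * avg_code_len = 3942 * 6.16 = 24282.72 bits
ratio = original_size / compressed_size = 31536 / 24282.72 = 1.2987

Compression ratio = 1.2987


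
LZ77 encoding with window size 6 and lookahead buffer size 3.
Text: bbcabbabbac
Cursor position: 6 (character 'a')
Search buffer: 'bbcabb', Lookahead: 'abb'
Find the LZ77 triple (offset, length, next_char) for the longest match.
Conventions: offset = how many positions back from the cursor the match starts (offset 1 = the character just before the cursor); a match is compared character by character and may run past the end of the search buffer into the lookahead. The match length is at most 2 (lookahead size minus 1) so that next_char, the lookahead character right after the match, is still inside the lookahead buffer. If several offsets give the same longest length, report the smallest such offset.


Try each offset into the search buffer:
  offset=1 (pos 5, char 'b'): match length 0
  offset=2 (pos 4, char 'b'): match length 0
  offset=3 (pos 3, char 'a'): match length 2
  offset=4 (pos 2, char 'c'): match length 0
  offset=5 (pos 1, char 'b'): match length 0
  offset=6 (pos 0, char 'b'): match length 0
Longest match has length 2 at offset 3.
next_char = character at position 6 + 2 = 8 -> 'b'

Best match: offset=3, length=2 (matching 'ab' starting at position 3)
LZ77 triple: (3, 2, 'b')


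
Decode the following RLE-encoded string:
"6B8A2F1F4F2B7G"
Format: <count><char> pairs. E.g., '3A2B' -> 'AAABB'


Expanding each <count><char> pair:
  6B -> 'BBBBBB'
  8A -> 'AAAAAAAA'
  2F -> 'FF'
  1F -> 'F'
  4F -> 'FFFF'
  2B -> 'BB'
  7G -> 'GGGGGGG'

Decoded = BBBBBBAAAAAAAAFFFFFFFBBGGGGGGG


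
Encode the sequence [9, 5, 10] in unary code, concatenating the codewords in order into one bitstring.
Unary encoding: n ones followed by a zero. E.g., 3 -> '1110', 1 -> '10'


Encode each number as n ones followed by a terminating 0:
  9 -> 1111111110 (10 bits)
  5 -> 111110 (6 bits)
  10 -> 11111111110 (11 bits)
Total length = 10 + 6 + 11 = 27 bits.

Unary([9, 5, 10]) = 111111111011111011111111110 (27 bits)


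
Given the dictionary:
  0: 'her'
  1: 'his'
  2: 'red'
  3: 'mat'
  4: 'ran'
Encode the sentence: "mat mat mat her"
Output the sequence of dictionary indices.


Look up each word in the dictionary:
  'mat' -> 3
  'mat' -> 3
  'mat' -> 3
  'her' -> 0

Encoded: [3, 3, 3, 0]


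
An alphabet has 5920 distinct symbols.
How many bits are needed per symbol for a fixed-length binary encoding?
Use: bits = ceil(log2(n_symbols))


log2(5920) = 12.5314
Bracket: 2^12 = 4096 < 5920 <= 2^13 = 8192
So ceil(log2(5920)) = 13

bits = ceil(log2(5920)) = ceil(12.5314) = 13 bits


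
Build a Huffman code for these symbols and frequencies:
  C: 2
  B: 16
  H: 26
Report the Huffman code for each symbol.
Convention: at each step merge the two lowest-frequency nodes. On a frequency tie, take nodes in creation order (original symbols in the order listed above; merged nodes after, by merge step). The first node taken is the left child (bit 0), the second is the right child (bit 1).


Huffman tree construction:
Step 1: Merge C(2) + B(16) = 18
Step 2: Merge (C+B)(18) + H(26) = 44
Read each symbol's code off the tree from the root (left child = 0, right child = 1).

Codes:
  C: 00 (length 2)
  B: 01 (length 2)
  H: 1 (length 1)
Average code length: 62/44 = 1.4091 bits/symbol


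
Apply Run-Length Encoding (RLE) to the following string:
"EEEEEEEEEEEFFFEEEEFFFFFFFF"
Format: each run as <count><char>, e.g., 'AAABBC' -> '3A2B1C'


Scanning runs left to right:
  i=0: run of 'E' x 11 -> '11E'
  i=11: run of 'F' x 3 -> '3F'
  i=14: run of 'E' x 4 -> '4E'
  i=18: run of 'F' x 8 -> '8F'

RLE = 11E3F4E8F


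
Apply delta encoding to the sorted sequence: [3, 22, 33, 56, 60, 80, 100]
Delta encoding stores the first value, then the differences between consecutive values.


First value: 3
Deltas:
  22 - 3 = 19
  33 - 22 = 11
  56 - 33 = 23
  60 - 56 = 4
  80 - 60 = 20
  100 - 80 = 20


Delta encoded: [3, 19, 11, 23, 4, 20, 20]


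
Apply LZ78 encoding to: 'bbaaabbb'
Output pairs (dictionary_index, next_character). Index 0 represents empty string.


LZ78 encoding steps:
Dictionary: {0: ''}
Step 1: w='' (idx 0), next='b' -> output (0, 'b'), add 'b' as idx 1
Step 2: w='b' (idx 1), next='a' -> output (1, 'a'), add 'ba' as idx 2
Step 3: w='' (idx 0), next='a' -> output (0, 'a'), add 'a' as idx 3
Step 4: w='a' (idx 3), next='b' -> output (3, 'b'), add 'ab' as idx 4
Step 5: w='b' (idx 1), next='b' -> output (1, 'b'), add 'bb' as idx 5


Encoded: [(0, 'b'), (1, 'a'), (0, 'a'), (3, 'b'), (1, 'b')]


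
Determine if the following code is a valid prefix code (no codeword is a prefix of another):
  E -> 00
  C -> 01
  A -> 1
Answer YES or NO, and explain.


Checking each pair (does one codeword prefix another?):
  E='00' vs C='01': no prefix
  E='00' vs A='1': no prefix
  C='01' vs E='00': no prefix
  C='01' vs A='1': no prefix
  A='1' vs E='00': no prefix
  A='1' vs C='01': no prefix
No violation found over all pairs.

YES -- this is a valid prefix code. No codeword is a prefix of any other codeword.


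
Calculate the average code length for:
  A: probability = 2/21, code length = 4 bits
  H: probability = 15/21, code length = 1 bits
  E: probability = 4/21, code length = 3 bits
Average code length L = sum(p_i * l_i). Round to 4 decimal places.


Weighted contributions p_i * l_i:
  A: (2/21) * 4 = 8/21
  H: (15/21) * 1 = 15/21
  E: (4/21) * 3 = 12/21
Sum = (8 + 15 + 12)/21 = 35/21

L = 35/21 = 1.6667 bits/symbol


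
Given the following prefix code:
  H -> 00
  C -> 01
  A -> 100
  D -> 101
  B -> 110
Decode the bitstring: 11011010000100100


Decoding step by step:
Bits 110 -> B
Bits 110 -> B
Bits 100 -> A
Bits 00 -> H
Bits 100 -> A
Bits 100 -> A


Decoded message: BBAHAA


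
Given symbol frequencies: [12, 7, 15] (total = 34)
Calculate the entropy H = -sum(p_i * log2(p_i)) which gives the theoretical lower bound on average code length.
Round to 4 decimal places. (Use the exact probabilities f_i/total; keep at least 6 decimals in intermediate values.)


Per-symbol terms -p_i * log2(p_i) with p_i = f_i/34:
  p = 12/34 = 0.352941: log2(p) = -1.502500, -p*log2(p) = 0.530294
  p = 7/34 = 0.205882: log2(p) = -2.280108, -p*log2(p) = 0.469434
  p = 15/34 = 0.441176: log2(p) = -1.180572, -p*log2(p) = 0.520841
H = 0.530294 + 0.469434 + 0.520841 = 1.520569

H = 1.5206 bits/symbol


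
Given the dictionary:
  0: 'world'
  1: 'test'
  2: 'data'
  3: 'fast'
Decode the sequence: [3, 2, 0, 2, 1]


Look up each index in the dictionary:
  3 -> 'fast'
  2 -> 'data'
  0 -> 'world'
  2 -> 'data'
  1 -> 'test'

Decoded: "fast data world data test"


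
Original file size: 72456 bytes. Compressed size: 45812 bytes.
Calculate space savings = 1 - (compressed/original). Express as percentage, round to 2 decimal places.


ratio = compressed/original = 45812/72456 = 0.632273
savings = 1 - ratio = 1 - 0.632273 = 0.367727
as a percentage: 0.367727 * 100 = 36.77%

Space savings = 1 - 45812/72456 = 36.77%


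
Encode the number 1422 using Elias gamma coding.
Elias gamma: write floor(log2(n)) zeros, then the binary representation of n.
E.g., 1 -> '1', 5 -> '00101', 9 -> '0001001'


num_bits = floor(log2(1422)) + 1 = 11
leading_zeros = num_bits - 1 = 10
binary(1422) = 10110001110

Elias gamma(1422) = '0000000000' + '10110001110' = 000000000010110001110 (21 bits)


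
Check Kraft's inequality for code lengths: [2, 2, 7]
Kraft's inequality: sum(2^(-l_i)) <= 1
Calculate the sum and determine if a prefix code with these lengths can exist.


Sum = 2^(-2) + 2^(-2) + 2^(-7)
    = 0.25 + 0.25 + 0.0078125
    = 65/128 = 0.5078125
Since 0.5078125 <= 1, Kraft's inequality IS satisfied.
A prefix code with these lengths CAN exist.

Kraft sum = 0.5078125. Satisfied.


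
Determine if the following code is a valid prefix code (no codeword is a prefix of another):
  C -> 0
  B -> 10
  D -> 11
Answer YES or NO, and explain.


Checking each pair (does one codeword prefix another?):
  C='0' vs B='10': no prefix
  C='0' vs D='11': no prefix
  B='10' vs C='0': no prefix
  B='10' vs D='11': no prefix
  D='11' vs C='0': no prefix
  D='11' vs B='10': no prefix
No violation found over all pairs.

YES -- this is a valid prefix code. No codeword is a prefix of any other codeword.


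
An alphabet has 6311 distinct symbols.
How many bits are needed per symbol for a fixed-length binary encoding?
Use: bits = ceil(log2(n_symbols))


log2(6311) = 12.6237
Bracket: 2^12 = 4096 < 6311 <= 2^13 = 8192
So ceil(log2(6311)) = 13

bits = ceil(log2(6311)) = ceil(12.6237) = 13 bits


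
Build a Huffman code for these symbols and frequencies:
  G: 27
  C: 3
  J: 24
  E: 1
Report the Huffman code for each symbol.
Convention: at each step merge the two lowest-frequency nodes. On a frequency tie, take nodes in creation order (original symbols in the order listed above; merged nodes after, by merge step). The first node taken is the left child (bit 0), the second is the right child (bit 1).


Huffman tree construction:
Step 1: Merge E(1) + C(3) = 4
Step 2: Merge (E+C)(4) + J(24) = 28
Step 3: Merge G(27) + ((E+C)+J)(28) = 55
Read each symbol's code off the tree from the root (left child = 0, right child = 1).

Codes:
  G: 0 (length 1)
  C: 101 (length 3)
  J: 11 (length 2)
  E: 100 (length 3)
Average code length: 87/55 = 1.5818 bits/symbol


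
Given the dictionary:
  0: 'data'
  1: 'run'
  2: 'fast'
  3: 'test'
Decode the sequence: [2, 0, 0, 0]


Look up each index in the dictionary:
  2 -> 'fast'
  0 -> 'data'
  0 -> 'data'
  0 -> 'data'

Decoded: "fast data data data"


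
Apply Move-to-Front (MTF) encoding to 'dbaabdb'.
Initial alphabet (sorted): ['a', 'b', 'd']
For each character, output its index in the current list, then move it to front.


MTF encoding:
'd': index 2 in ['a', 'b', 'd'] -> ['d', 'a', 'b']
'b': index 2 in ['d', 'a', 'b'] -> ['b', 'd', 'a']
'a': index 2 in ['b', 'd', 'a'] -> ['a', 'b', 'd']
'a': index 0 in ['a', 'b', 'd'] -> ['a', 'b', 'd']
'b': index 1 in ['a', 'b', 'd'] -> ['b', 'a', 'd']
'd': index 2 in ['b', 'a', 'd'] -> ['d', 'b', 'a']
'b': index 1 in ['d', 'b', 'a'] -> ['b', 'd', 'a']


Output: [2, 2, 2, 0, 1, 2, 1]


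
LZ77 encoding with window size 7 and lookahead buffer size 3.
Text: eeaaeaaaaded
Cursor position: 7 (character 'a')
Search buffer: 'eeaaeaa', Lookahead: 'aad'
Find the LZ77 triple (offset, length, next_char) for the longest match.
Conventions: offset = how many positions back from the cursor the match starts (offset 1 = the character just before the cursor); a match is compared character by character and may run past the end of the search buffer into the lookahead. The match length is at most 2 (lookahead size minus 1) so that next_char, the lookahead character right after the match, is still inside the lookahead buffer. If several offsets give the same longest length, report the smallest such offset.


Try each offset into the search buffer:
  offset=1 (pos 6, char 'a'): match length 2
  offset=2 (pos 5, char 'a'): match length 2
  offset=3 (pos 4, char 'e'): match length 0
  offset=4 (pos 3, char 'a'): match length 1
  offset=5 (pos 2, char 'a'): match length 2
  offset=6 (pos 1, char 'e'): match length 0
  offset=7 (pos 0, char 'e'): match length 0
Longest match has length 2, found at offsets 1, 2, 5; take the smallest, offset 1.
next_char = character at position 7 + 2 = 9 -> 'd'

Best match: offset=1, length=2 (matching 'aa' starting at position 6)
LZ77 triple: (1, 2, 'd')


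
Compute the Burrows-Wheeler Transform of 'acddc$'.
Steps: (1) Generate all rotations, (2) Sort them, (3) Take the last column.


Rotations (sorted):
  0: $acddc -> last char: c
  1: acddc$ -> last char: $
  2: c$acdd -> last char: d
  3: cddc$a -> last char: a
  4: dc$acd -> last char: d
  5: ddc$ac -> last char: c


BWT = c$dadc


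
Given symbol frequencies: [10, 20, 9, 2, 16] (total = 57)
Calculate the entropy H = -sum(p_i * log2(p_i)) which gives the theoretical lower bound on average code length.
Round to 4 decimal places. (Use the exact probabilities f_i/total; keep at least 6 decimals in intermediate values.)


Per-symbol terms -p_i * log2(p_i) with p_i = f_i/57:
  p = 10/57 = 0.175439: log2(p) = -2.510962, -p*log2(p) = 0.440520
  p = 20/57 = 0.350877: log2(p) = -1.510962, -p*log2(p) = 0.530162
  p = 9/57 = 0.157895: log2(p) = -2.662965, -p*log2(p) = 0.420468
  p = 2/57 = 0.035088: log2(p) = -4.832890, -p*log2(p) = 0.169575
  p = 16/57 = 0.280702: log2(p) = -1.832890, -p*log2(p) = 0.514495
H = 0.440520 + 0.530162 + 0.420468 + 0.169575 + 0.514495 = 2.075220

H = 2.0752 bits/symbol


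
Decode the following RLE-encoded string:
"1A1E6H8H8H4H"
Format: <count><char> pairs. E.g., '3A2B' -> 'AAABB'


Expanding each <count><char> pair:
  1A -> 'A'
  1E -> 'E'
  6H -> 'HHHHHH'
  8H -> 'HHHHHHHH'
  8H -> 'HHHHHHHH'
  4H -> 'HHHH'

Decoded = AEHHHHHHHHHHHHHHHHHHHHHHHHHH


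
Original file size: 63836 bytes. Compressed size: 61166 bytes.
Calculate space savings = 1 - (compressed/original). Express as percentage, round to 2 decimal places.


ratio = compressed/original = 61166/63836 = 0.958174
savings = 1 - ratio = 1 - 0.958174 = 0.041826
as a percentage: 0.041826 * 100 = 4.18%

Space savings = 1 - 61166/63836 = 4.18%


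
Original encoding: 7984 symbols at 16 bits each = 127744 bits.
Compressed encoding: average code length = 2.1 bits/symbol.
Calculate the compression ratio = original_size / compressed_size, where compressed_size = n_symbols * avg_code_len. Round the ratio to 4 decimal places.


original_size = n_symbols * orig_bits = 7984 * 16 = 127744 bits
compressed_size = n_symbols * avg_code_len = 7984 * 2.1 = 16766.4 bits
ratio = original_size / compressed_size = 127744 / 16766.4 = 7.619

Compression ratio = 7.619


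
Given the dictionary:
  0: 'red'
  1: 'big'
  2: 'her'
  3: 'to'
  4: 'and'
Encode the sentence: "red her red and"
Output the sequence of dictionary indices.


Look up each word in the dictionary:
  'red' -> 0
  'her' -> 2
  'red' -> 0
  'and' -> 4

Encoded: [0, 2, 0, 4]


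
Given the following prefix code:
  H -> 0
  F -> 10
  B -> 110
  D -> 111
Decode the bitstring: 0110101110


Decoding step by step:
Bits 0 -> H
Bits 110 -> B
Bits 10 -> F
Bits 111 -> D
Bits 0 -> H


Decoded message: HBFDH


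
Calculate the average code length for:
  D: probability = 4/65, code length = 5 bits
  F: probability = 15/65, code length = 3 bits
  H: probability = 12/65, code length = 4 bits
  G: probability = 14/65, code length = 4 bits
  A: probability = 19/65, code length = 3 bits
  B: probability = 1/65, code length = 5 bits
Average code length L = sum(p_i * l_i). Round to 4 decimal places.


Weighted contributions p_i * l_i:
  D: (4/65) * 5 = 20/65
  F: (15/65) * 3 = 45/65
  H: (12/65) * 4 = 48/65
  G: (14/65) * 4 = 56/65
  A: (19/65) * 3 = 57/65
  B: (1/65) * 5 = 5/65
Sum = (20 + 45 + 48 + 56 + 57 + 5)/65 = 231/65

L = 231/65 = 3.5538 bits/symbol


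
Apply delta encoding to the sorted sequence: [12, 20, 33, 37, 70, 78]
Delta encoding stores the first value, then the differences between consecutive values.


First value: 12
Deltas:
  20 - 12 = 8
  33 - 20 = 13
  37 - 33 = 4
  70 - 37 = 33
  78 - 70 = 8


Delta encoded: [12, 8, 13, 4, 33, 8]


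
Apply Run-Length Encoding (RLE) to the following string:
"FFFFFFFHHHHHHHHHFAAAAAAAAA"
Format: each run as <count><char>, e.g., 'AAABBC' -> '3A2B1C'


Scanning runs left to right:
  i=0: run of 'F' x 7 -> '7F'
  i=7: run of 'H' x 9 -> '9H'
  i=16: run of 'F' x 1 -> '1F'
  i=17: run of 'A' x 9 -> '9A'

RLE = 7F9H1F9A


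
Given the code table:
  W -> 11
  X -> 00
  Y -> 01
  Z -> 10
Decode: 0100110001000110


Decoding:
01 -> Y
00 -> X
11 -> W
00 -> X
01 -> Y
00 -> X
01 -> Y
10 -> Z


Result: YXWXYXYZ


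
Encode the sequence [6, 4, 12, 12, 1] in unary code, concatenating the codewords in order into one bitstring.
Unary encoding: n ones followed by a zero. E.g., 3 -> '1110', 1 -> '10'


Encode each number as n ones followed by a terminating 0:
  6 -> 1111110 (7 bits)
  4 -> 11110 (5 bits)
  12 -> 1111111111110 (13 bits)
  12 -> 1111111111110 (13 bits)
  1 -> 10 (2 bits)
Total length = 7 + 5 + 13 + 13 + 2 = 40 bits.

Unary([6, 4, 12, 12, 1]) = 1111110111101111111111110111111111111010 (40 bits)


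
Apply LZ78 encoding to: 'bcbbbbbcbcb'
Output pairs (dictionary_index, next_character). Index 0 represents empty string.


LZ78 encoding steps:
Dictionary: {0: ''}
Step 1: w='' (idx 0), next='b' -> output (0, 'b'), add 'b' as idx 1
Step 2: w='' (idx 0), next='c' -> output (0, 'c'), add 'c' as idx 2
Step 3: w='b' (idx 1), next='b' -> output (1, 'b'), add 'bb' as idx 3
Step 4: w='bb' (idx 3), next='b' -> output (3, 'b'), add 'bbb' as idx 4
Step 5: w='c' (idx 2), next='b' -> output (2, 'b'), add 'cb' as idx 5
Step 6: w='cb' (idx 5), end of input -> output (5, '')


Encoded: [(0, 'b'), (0, 'c'), (1, 'b'), (3, 'b'), (2, 'b'), (5, '')]


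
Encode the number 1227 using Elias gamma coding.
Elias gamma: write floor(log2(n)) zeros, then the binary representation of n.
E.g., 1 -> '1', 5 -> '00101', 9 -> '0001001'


num_bits = floor(log2(1227)) + 1 = 11
leading_zeros = num_bits - 1 = 10
binary(1227) = 10011001011

Elias gamma(1227) = '0000000000' + '10011001011' = 000000000010011001011 (21 bits)


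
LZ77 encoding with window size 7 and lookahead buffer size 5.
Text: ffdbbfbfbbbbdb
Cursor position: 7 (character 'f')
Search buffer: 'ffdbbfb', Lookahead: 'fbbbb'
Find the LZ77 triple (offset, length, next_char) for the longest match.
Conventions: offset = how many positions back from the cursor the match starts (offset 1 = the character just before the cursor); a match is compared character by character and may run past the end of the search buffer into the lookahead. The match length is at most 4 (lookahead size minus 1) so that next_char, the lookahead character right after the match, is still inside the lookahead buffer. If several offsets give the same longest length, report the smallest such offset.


Try each offset into the search buffer:
  offset=1 (pos 6, char 'b'): match length 0
  offset=2 (pos 5, char 'f'): match length 2
  offset=3 (pos 4, char 'b'): match length 0
  offset=4 (pos 3, char 'b'): match length 0
  offset=5 (pos 2, char 'd'): match length 0
  offset=6 (pos 1, char 'f'): match length 1
  offset=7 (pos 0, char 'f'): match length 1
Longest match has length 2 at offset 2.
next_char = character at position 7 + 2 = 9 -> 'b'

Best match: offset=2, length=2 (matching 'fb' starting at position 5)
LZ77 triple: (2, 2, 'b')


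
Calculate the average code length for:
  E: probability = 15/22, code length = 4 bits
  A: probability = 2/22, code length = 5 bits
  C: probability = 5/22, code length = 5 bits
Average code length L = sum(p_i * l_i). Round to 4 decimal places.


Weighted contributions p_i * l_i:
  E: (15/22) * 4 = 60/22
  A: (2/22) * 5 = 10/22
  C: (5/22) * 5 = 25/22
Sum = (60 + 10 + 25)/22 = 95/22

L = 95/22 = 4.3182 bits/symbol


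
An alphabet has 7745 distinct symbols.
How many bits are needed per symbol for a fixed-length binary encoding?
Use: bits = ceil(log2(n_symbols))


log2(7745) = 12.919
Bracket: 2^12 = 4096 < 7745 <= 2^13 = 8192
So ceil(log2(7745)) = 13

bits = ceil(log2(7745)) = ceil(12.919) = 13 bits


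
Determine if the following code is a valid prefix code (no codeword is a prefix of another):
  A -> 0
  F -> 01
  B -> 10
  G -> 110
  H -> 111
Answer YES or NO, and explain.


Checking each pair (does one codeword prefix another?):
  A='0' vs F='01': prefix -- VIOLATION

NO -- this is NOT a valid prefix code. A (0) is a prefix of F (01).


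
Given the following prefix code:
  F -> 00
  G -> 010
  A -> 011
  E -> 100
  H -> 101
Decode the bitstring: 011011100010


Decoding step by step:
Bits 011 -> A
Bits 011 -> A
Bits 100 -> E
Bits 010 -> G


Decoded message: AAEG


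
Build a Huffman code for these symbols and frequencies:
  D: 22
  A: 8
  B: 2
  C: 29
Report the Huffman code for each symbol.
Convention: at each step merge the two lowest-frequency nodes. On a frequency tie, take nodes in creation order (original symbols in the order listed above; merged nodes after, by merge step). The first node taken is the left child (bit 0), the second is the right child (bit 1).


Huffman tree construction:
Step 1: Merge B(2) + A(8) = 10
Step 2: Merge (B+A)(10) + D(22) = 32
Step 3: Merge C(29) + ((B+A)+D)(32) = 61
Read each symbol's code off the tree from the root (left child = 0, right child = 1).

Codes:
  D: 11 (length 2)
  A: 101 (length 3)
  B: 100 (length 3)
  C: 0 (length 1)
Average code length: 103/61 = 1.6885 bits/symbol


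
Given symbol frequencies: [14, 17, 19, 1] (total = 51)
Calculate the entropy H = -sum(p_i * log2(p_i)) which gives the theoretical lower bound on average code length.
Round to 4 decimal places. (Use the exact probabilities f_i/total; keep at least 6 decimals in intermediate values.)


Per-symbol terms -p_i * log2(p_i) with p_i = f_i/51:
  p = 14/51 = 0.274510: log2(p) = -1.865070, -p*log2(p) = 0.511980
  p = 17/51 = 0.333333: log2(p) = -1.584963, -p*log2(p) = 0.528321
  p = 19/51 = 0.372549: log2(p) = -1.424498, -p*log2(p) = 0.530695
  p = 1/51 = 0.019608: log2(p) = -5.672425, -p*log2(p) = 0.111224
H = 0.511980 + 0.528321 + 0.530695 + 0.111224 = 1.682220

H = 1.6822 bits/symbol


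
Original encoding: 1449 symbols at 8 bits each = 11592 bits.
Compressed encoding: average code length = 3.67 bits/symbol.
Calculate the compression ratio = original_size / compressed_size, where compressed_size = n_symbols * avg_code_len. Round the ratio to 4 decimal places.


original_size = n_symbols * orig_bits = 1449 * 8 = 11592 bits
compressed_size = n_symbols * avg_code_len = 1449 * 3.67 = 5317.83 bits
ratio = original_size / compressed_size = 11592 / 5317.83 = 2.1798

Compression ratio = 2.1798


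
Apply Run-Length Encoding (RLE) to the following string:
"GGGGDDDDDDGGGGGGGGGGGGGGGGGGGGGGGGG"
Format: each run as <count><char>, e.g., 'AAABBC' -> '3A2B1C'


Scanning runs left to right:
  i=0: run of 'G' x 4 -> '4G'
  i=4: run of 'D' x 6 -> '6D'
  i=10: run of 'G' x 25 -> '25G'

RLE = 4G6D25G


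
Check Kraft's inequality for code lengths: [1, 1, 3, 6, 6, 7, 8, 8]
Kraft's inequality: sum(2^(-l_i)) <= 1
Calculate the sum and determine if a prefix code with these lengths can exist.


Sum = 2^(-1) + 2^(-1) + 2^(-3) + 2^(-6) + 2^(-6) + 2^(-7) + 2^(-8) + 2^(-8)
    = 0.5 + 0.5 + 0.125 + 0.015625 + 0.015625 + 0.0078125 + 0.00390625 + 0.00390625
    = 300/256 = 1.171875
Since 1.171875 > 1, Kraft's inequality is NOT satisfied.
A prefix code with these lengths CANNOT exist.

Kraft sum = 1.171875. Not satisfied.


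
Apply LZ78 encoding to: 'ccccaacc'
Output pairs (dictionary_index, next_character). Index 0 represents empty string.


LZ78 encoding steps:
Dictionary: {0: ''}
Step 1: w='' (idx 0), next='c' -> output (0, 'c'), add 'c' as idx 1
Step 2: w='c' (idx 1), next='c' -> output (1, 'c'), add 'cc' as idx 2
Step 3: w='c' (idx 1), next='a' -> output (1, 'a'), add 'ca' as idx 3
Step 4: w='' (idx 0), next='a' -> output (0, 'a'), add 'a' as idx 4
Step 5: w='cc' (idx 2), end of input -> output (2, '')


Encoded: [(0, 'c'), (1, 'c'), (1, 'a'), (0, 'a'), (2, '')]


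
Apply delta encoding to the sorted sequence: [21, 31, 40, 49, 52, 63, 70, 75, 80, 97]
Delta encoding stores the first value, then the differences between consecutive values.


First value: 21
Deltas:
  31 - 21 = 10
  40 - 31 = 9
  49 - 40 = 9
  52 - 49 = 3
  63 - 52 = 11
  70 - 63 = 7
  75 - 70 = 5
  80 - 75 = 5
  97 - 80 = 17


Delta encoded: [21, 10, 9, 9, 3, 11, 7, 5, 5, 17]


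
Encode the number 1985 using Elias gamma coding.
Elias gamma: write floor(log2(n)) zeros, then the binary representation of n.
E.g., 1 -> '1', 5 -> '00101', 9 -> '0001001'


num_bits = floor(log2(1985)) + 1 = 11
leading_zeros = num_bits - 1 = 10
binary(1985) = 11111000001

Elias gamma(1985) = '0000000000' + '11111000001' = 000000000011111000001 (21 bits)


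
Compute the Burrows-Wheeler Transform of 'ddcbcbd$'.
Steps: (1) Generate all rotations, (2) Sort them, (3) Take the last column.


Rotations (sorted):
  0: $ddcbcbd -> last char: d
  1: bcbd$ddc -> last char: c
  2: bd$ddcbc -> last char: c
  3: cbcbd$dd -> last char: d
  4: cbd$ddcb -> last char: b
  5: d$ddcbcb -> last char: b
  6: dcbcbd$d -> last char: d
  7: ddcbcbd$ -> last char: $


BWT = dccdbbd$


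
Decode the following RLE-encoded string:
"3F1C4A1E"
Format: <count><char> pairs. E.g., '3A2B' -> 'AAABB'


Expanding each <count><char> pair:
  3F -> 'FFF'
  1C -> 'C'
  4A -> 'AAAA'
  1E -> 'E'

Decoded = FFFCAAAAE


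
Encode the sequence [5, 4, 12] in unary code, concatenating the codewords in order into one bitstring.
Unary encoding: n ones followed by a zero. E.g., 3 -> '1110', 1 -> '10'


Encode each number as n ones followed by a terminating 0:
  5 -> 111110 (6 bits)
  4 -> 11110 (5 bits)
  12 -> 1111111111110 (13 bits)
Total length = 6 + 5 + 13 = 24 bits.

Unary([5, 4, 12]) = 111110111101111111111110 (24 bits)


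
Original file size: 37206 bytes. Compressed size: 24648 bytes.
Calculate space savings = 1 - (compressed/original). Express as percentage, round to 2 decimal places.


ratio = compressed/original = 24648/37206 = 0.662474
savings = 1 - ratio = 1 - 0.662474 = 0.337526
as a percentage: 0.337526 * 100 = 33.75%

Space savings = 1 - 24648/37206 = 33.75%


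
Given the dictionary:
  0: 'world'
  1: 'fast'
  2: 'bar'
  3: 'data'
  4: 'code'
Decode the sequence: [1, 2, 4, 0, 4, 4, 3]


Look up each index in the dictionary:
  1 -> 'fast'
  2 -> 'bar'
  4 -> 'code'
  0 -> 'world'
  4 -> 'code'
  4 -> 'code'
  3 -> 'data'

Decoded: "fast bar code world code code data"


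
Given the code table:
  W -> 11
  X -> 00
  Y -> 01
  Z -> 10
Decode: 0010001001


Decoding:
00 -> X
10 -> Z
00 -> X
10 -> Z
01 -> Y


Result: XZXZY


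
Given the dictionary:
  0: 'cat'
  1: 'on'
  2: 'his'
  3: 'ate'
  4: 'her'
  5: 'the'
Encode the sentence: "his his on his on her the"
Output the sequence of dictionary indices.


Look up each word in the dictionary:
  'his' -> 2
  'his' -> 2
  'on' -> 1
  'his' -> 2
  'on' -> 1
  'her' -> 4
  'the' -> 5

Encoded: [2, 2, 1, 2, 1, 4, 5]


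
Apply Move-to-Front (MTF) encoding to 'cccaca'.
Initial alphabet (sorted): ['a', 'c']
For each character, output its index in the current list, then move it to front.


MTF encoding:
'c': index 1 in ['a', 'c'] -> ['c', 'a']
'c': index 0 in ['c', 'a'] -> ['c', 'a']
'c': index 0 in ['c', 'a'] -> ['c', 'a']
'a': index 1 in ['c', 'a'] -> ['a', 'c']
'c': index 1 in ['a', 'c'] -> ['c', 'a']
'a': index 1 in ['c', 'a'] -> ['a', 'c']


Output: [1, 0, 0, 1, 1, 1]


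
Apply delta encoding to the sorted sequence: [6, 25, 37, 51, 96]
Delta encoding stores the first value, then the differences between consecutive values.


First value: 6
Deltas:
  25 - 6 = 19
  37 - 25 = 12
  51 - 37 = 14
  96 - 51 = 45


Delta encoded: [6, 19, 12, 14, 45]


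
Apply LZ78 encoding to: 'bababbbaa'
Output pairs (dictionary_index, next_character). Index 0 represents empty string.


LZ78 encoding steps:
Dictionary: {0: ''}
Step 1: w='' (idx 0), next='b' -> output (0, 'b'), add 'b' as idx 1
Step 2: w='' (idx 0), next='a' -> output (0, 'a'), add 'a' as idx 2
Step 3: w='b' (idx 1), next='a' -> output (1, 'a'), add 'ba' as idx 3
Step 4: w='b' (idx 1), next='b' -> output (1, 'b'), add 'bb' as idx 4
Step 5: w='ba' (idx 3), next='a' -> output (3, 'a'), add 'baa' as idx 5


Encoded: [(0, 'b'), (0, 'a'), (1, 'a'), (1, 'b'), (3, 'a')]


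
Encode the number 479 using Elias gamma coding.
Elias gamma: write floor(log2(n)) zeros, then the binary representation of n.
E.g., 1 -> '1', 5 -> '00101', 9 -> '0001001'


num_bits = floor(log2(479)) + 1 = 9
leading_zeros = num_bits - 1 = 8
binary(479) = 111011111

Elias gamma(479) = '00000000' + '111011111' = 00000000111011111 (17 bits)


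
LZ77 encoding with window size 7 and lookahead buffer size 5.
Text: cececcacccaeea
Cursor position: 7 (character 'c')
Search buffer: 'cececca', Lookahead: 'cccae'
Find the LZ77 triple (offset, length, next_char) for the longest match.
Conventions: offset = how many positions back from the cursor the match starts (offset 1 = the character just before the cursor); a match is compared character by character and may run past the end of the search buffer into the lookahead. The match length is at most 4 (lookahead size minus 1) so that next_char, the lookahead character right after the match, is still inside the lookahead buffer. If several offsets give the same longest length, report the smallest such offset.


Try each offset into the search buffer:
  offset=1 (pos 6, char 'a'): match length 0
  offset=2 (pos 5, char 'c'): match length 1
  offset=3 (pos 4, char 'c'): match length 2
  offset=4 (pos 3, char 'e'): match length 0
  offset=5 (pos 2, char 'c'): match length 1
  offset=6 (pos 1, char 'e'): match length 0
  offset=7 (pos 0, char 'c'): match length 1
Longest match has length 2 at offset 3.
next_char = character at position 7 + 2 = 9 -> 'c'

Best match: offset=3, length=2 (matching 'cc' starting at position 4)
LZ77 triple: (3, 2, 'c')


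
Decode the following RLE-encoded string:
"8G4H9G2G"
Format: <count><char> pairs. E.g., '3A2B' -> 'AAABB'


Expanding each <count><char> pair:
  8G -> 'GGGGGGGG'
  4H -> 'HHHH'
  9G -> 'GGGGGGGGG'
  2G -> 'GG'

Decoded = GGGGGGGGHHHHGGGGGGGGGGG


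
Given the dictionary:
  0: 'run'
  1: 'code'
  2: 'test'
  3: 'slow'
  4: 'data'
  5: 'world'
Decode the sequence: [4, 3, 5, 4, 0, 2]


Look up each index in the dictionary:
  4 -> 'data'
  3 -> 'slow'
  5 -> 'world'
  4 -> 'data'
  0 -> 'run'
  2 -> 'test'

Decoded: "data slow world data run test"


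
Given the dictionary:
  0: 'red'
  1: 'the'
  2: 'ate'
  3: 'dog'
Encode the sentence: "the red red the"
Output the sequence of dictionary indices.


Look up each word in the dictionary:
  'the' -> 1
  'red' -> 0
  'red' -> 0
  'the' -> 1

Encoded: [1, 0, 0, 1]


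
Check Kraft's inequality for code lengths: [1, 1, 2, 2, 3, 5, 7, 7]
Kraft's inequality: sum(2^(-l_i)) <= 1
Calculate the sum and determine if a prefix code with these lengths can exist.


Sum = 2^(-1) + 2^(-1) + 2^(-2) + 2^(-2) + 2^(-3) + 2^(-5) + 2^(-7) + 2^(-7)
    = 0.5 + 0.5 + 0.25 + 0.25 + 0.125 + 0.03125 + 0.0078125 + 0.0078125
    = 214/128 = 1.671875
Since 1.671875 > 1, Kraft's inequality is NOT satisfied.
A prefix code with these lengths CANNOT exist.

Kraft sum = 1.671875. Not satisfied.


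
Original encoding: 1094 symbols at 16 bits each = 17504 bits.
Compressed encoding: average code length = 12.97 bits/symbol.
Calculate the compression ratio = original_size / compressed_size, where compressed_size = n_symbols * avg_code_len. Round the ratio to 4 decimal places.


original_size = n_symbols * orig_bits = 1094 * 16 = 17504 bits
compressed_size = n_symbols * avg_code_len = 1094 * 12.97 = 14189.18 bits
ratio = original_size / compressed_size = 17504 / 14189.18 = 1.2336

Compression ratio = 1.2336


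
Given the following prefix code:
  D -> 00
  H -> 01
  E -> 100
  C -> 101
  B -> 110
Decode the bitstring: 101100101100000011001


Decoding step by step:
Bits 101 -> C
Bits 100 -> E
Bits 101 -> C
Bits 100 -> E
Bits 00 -> D
Bits 00 -> D
Bits 110 -> B
Bits 01 -> H


Decoded message: CECEDDBH


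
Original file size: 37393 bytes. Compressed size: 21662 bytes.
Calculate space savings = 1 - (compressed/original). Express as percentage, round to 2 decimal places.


ratio = compressed/original = 21662/37393 = 0.579306
savings = 1 - ratio = 1 - 0.579306 = 0.420694
as a percentage: 0.420694 * 100 = 42.07%

Space savings = 1 - 21662/37393 = 42.07%


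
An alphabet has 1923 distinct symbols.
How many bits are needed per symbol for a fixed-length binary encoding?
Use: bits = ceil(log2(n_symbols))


log2(1923) = 10.9091
Bracket: 2^10 = 1024 < 1923 <= 2^11 = 2048
So ceil(log2(1923)) = 11

bits = ceil(log2(1923)) = ceil(10.9091) = 11 bits


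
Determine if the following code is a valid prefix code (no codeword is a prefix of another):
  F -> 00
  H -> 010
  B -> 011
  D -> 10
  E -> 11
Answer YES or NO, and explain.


Checking each pair (does one codeword prefix another?):
  F='00' vs H='010': no prefix
  F='00' vs B='011': no prefix
  F='00' vs D='10': no prefix
  F='00' vs E='11': no prefix
  H='010' vs F='00': no prefix
  H='010' vs B='011': no prefix
  H='010' vs D='10': no prefix
  H='010' vs E='11': no prefix
  B='011' vs F='00': no prefix
  B='011' vs H='010': no prefix
  B='011' vs D='10': no prefix
  B='011' vs E='11': no prefix
  D='10' vs F='00': no prefix
  D='10' vs H='010': no prefix
  D='10' vs B='011': no prefix
  D='10' vs E='11': no prefix
  E='11' vs F='00': no prefix
  E='11' vs H='010': no prefix
  E='11' vs B='011': no prefix
  E='11' vs D='10': no prefix
No violation found over all pairs.

YES -- this is a valid prefix code. No codeword is a prefix of any other codeword.


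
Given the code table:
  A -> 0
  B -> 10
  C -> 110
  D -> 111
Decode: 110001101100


Decoding:
110 -> C
0 -> A
0 -> A
110 -> C
110 -> C
0 -> A


Result: CAACCA


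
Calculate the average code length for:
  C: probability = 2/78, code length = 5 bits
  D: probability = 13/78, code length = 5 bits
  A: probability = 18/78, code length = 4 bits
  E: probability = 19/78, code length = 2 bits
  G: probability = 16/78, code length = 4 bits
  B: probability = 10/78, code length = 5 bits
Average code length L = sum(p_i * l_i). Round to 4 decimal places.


Weighted contributions p_i * l_i:
  C: (2/78) * 5 = 10/78
  D: (13/78) * 5 = 65/78
  A: (18/78) * 4 = 72/78
  E: (19/78) * 2 = 38/78
  G: (16/78) * 4 = 64/78
  B: (10/78) * 5 = 50/78
Sum = (10 + 65 + 72 + 38 + 64 + 50)/78 = 299/78

L = 299/78 = 3.8333 bits/symbol


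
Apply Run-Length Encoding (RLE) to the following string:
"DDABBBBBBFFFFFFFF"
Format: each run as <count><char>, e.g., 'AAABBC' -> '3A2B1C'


Scanning runs left to right:
  i=0: run of 'D' x 2 -> '2D'
  i=2: run of 'A' x 1 -> '1A'
  i=3: run of 'B' x 6 -> '6B'
  i=9: run of 'F' x 8 -> '8F'

RLE = 2D1A6B8F


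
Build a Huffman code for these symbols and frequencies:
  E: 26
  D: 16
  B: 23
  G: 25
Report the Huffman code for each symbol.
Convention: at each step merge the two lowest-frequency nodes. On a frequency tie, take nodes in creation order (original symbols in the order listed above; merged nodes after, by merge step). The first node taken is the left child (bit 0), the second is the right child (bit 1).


Huffman tree construction:
Step 1: Merge D(16) + B(23) = 39
Step 2: Merge G(25) + E(26) = 51
Step 3: Merge (D+B)(39) + (G+E)(51) = 90
Read each symbol's code off the tree from the root (left child = 0, right child = 1).

Codes:
  E: 11 (length 2)
  D: 00 (length 2)
  B: 01 (length 2)
  G: 10 (length 2)
Average code length: 180/90 = 2.0000 bits/symbol


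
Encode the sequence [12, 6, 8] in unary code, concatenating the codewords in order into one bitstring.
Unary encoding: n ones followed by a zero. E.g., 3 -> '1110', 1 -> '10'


Encode each number as n ones followed by a terminating 0:
  12 -> 1111111111110 (13 bits)
  6 -> 1111110 (7 bits)
  8 -> 111111110 (9 bits)
Total length = 13 + 7 + 9 = 29 bits.

Unary([12, 6, 8]) = 11111111111101111110111111110 (29 bits)


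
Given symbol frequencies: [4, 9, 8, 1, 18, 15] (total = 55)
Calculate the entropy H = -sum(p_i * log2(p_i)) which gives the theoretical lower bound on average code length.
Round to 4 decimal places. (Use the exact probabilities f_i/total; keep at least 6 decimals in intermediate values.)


Per-symbol terms -p_i * log2(p_i) with p_i = f_i/55:
  p = 4/55 = 0.072727: log2(p) = -3.781360, -p*log2(p) = 0.275008
  p = 9/55 = 0.163636: log2(p) = -2.611435, -p*log2(p) = 0.427326
  p = 8/55 = 0.145455: log2(p) = -2.781360, -p*log2(p) = 0.404561
  p = 1/55 = 0.018182: log2(p) = -5.781360, -p*log2(p) = 0.105116
  p = 18/55 = 0.327273: log2(p) = -1.611435, -p*log2(p) = 0.527379
  p = 15/55 = 0.272727: log2(p) = -1.874469, -p*log2(p) = 0.511219
H = 0.275008 + 0.427326 + 0.404561 + 0.105116 + 0.527379 + 0.511219 = 2.250609

H = 2.2506 bits/symbol


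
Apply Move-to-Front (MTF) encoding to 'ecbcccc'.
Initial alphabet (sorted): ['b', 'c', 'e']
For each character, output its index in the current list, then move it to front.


MTF encoding:
'e': index 2 in ['b', 'c', 'e'] -> ['e', 'b', 'c']
'c': index 2 in ['e', 'b', 'c'] -> ['c', 'e', 'b']
'b': index 2 in ['c', 'e', 'b'] -> ['b', 'c', 'e']
'c': index 1 in ['b', 'c', 'e'] -> ['c', 'b', 'e']
'c': index 0 in ['c', 'b', 'e'] -> ['c', 'b', 'e']
'c': index 0 in ['c', 'b', 'e'] -> ['c', 'b', 'e']
'c': index 0 in ['c', 'b', 'e'] -> ['c', 'b', 'e']


Output: [2, 2, 2, 1, 0, 0, 0]


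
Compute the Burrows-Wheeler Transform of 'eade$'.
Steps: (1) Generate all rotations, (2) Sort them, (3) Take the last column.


Rotations (sorted):
  0: $eade -> last char: e
  1: ade$e -> last char: e
  2: de$ea -> last char: a
  3: e$ead -> last char: d
  4: eade$ -> last char: $


BWT = eead$


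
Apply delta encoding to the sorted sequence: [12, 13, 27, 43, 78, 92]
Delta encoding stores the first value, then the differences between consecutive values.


First value: 12
Deltas:
  13 - 12 = 1
  27 - 13 = 14
  43 - 27 = 16
  78 - 43 = 35
  92 - 78 = 14


Delta encoded: [12, 1, 14, 16, 35, 14]


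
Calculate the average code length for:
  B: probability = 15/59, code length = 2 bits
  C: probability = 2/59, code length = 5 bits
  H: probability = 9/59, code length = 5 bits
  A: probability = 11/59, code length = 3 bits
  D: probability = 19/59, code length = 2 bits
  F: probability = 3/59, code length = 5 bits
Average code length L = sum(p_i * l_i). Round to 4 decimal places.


Weighted contributions p_i * l_i:
  B: (15/59) * 2 = 30/59
  C: (2/59) * 5 = 10/59
  H: (9/59) * 5 = 45/59
  A: (11/59) * 3 = 33/59
  D: (19/59) * 2 = 38/59
  F: (3/59) * 5 = 15/59
Sum = (30 + 10 + 45 + 33 + 38 + 15)/59 = 171/59

L = 171/59 = 2.8983 bits/symbol


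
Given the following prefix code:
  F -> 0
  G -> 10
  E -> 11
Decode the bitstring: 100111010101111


Decoding step by step:
Bits 10 -> G
Bits 0 -> F
Bits 11 -> E
Bits 10 -> G
Bits 10 -> G
Bits 10 -> G
Bits 11 -> E
Bits 11 -> E


Decoded message: GFEGGGEE


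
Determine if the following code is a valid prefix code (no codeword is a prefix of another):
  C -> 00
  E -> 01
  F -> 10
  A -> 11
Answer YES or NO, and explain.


Checking each pair (does one codeword prefix another?):
  C='00' vs E='01': no prefix
  C='00' vs F='10': no prefix
  C='00' vs A='11': no prefix
  E='01' vs C='00': no prefix
  E='01' vs F='10': no prefix
  E='01' vs A='11': no prefix
  F='10' vs C='00': no prefix
  F='10' vs E='01': no prefix
  F='10' vs A='11': no prefix
  A='11' vs C='00': no prefix
  A='11' vs E='01': no prefix
  A='11' vs F='10': no prefix
No violation found over all pairs.

YES -- this is a valid prefix code. No codeword is a prefix of any other codeword.


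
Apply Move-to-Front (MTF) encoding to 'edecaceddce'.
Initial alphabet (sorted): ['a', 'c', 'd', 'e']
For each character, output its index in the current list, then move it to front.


MTF encoding:
'e': index 3 in ['a', 'c', 'd', 'e'] -> ['e', 'a', 'c', 'd']
'd': index 3 in ['e', 'a', 'c', 'd'] -> ['d', 'e', 'a', 'c']
'e': index 1 in ['d', 'e', 'a', 'c'] -> ['e', 'd', 'a', 'c']
'c': index 3 in ['e', 'd', 'a', 'c'] -> ['c', 'e', 'd', 'a']
'a': index 3 in ['c', 'e', 'd', 'a'] -> ['a', 'c', 'e', 'd']
'c': index 1 in ['a', 'c', 'e', 'd'] -> ['c', 'a', 'e', 'd']
'e': index 2 in ['c', 'a', 'e', 'd'] -> ['e', 'c', 'a', 'd']
'd': index 3 in ['e', 'c', 'a', 'd'] -> ['d', 'e', 'c', 'a']
'd': index 0 in ['d', 'e', 'c', 'a'] -> ['d', 'e', 'c', 'a']
'c': index 2 in ['d', 'e', 'c', 'a'] -> ['c', 'd', 'e', 'a']
'e': index 2 in ['c', 'd', 'e', 'a'] -> ['e', 'c', 'd', 'a']


Output: [3, 3, 1, 3, 3, 1, 2, 3, 0, 2, 2]
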